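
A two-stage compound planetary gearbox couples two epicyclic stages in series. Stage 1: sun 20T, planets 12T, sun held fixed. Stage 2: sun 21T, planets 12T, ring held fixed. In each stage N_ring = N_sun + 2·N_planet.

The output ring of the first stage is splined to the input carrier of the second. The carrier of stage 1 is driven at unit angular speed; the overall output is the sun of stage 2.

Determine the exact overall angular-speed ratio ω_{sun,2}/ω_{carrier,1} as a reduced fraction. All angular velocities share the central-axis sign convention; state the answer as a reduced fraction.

Stage 1: N_ring = 20 + 2·12 = 44
Stage 1: 20(ω_s−ω_c) = −44(ω_r−ω_c),  ω_s=0, ω_c=1
Stage 1: ω_r = 1 − (20/44)(0−1) = 16/11
  ⇒ ω_r¹/ω_c¹ = 16/11
Stage 2: N_ring = 21 + 2·12 = 45
Stage 2: 21(ω_s−ω_c) = −45(ω_r−ω_c),  ω_r=0, ω_c=1
Stage 2: ω_s = 1 − (45/21)(0−1) = 22/7
  ⇒ ω_s²/ω_c² = 22/7
Coupling ω_c² = ω_r¹ ⇒ overall = 16/11 × 22/7 = 32/7

32/7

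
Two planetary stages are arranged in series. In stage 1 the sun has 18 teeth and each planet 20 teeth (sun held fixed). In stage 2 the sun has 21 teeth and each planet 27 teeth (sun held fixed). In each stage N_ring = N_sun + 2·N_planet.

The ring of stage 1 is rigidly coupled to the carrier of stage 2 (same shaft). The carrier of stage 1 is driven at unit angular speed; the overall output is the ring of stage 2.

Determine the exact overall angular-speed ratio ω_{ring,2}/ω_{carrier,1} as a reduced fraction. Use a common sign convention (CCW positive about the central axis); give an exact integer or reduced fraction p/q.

1216/725

Stage 1: N_ring = 18 + 2·20 = 58
Stage 1: 18(ω_s−ω_c) = −58(ω_r−ω_c),  ω_s=0, ω_c=1
Stage 1: ω_r = 1 − (18/58)(0−1) = 38/29
  ⇒ ω_r¹/ω_c¹ = 38/29
Stage 2: N_ring = 21 + 2·27 = 75
Stage 2: 21(ω_s−ω_c) = −75(ω_r−ω_c),  ω_s=0, ω_c=1
Stage 2: ω_r = 1 − (21/75)(0−1) = 32/25
  ⇒ ω_r²/ω_c² = 32/25
Coupling ω_c² = ω_r¹ ⇒ overall = 38/29 × 32/25 = 1216/725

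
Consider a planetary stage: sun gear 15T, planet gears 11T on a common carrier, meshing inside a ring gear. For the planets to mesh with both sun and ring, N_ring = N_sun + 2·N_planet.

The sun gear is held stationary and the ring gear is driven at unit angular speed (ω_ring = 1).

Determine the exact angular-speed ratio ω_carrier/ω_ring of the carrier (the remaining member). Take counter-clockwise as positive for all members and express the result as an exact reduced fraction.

N_ring = 15 + 2·11 = 37
15(ω_s−ω_c) = −37(ω_r−ω_c),  ω_s=0, ω_r=1
15(0−ω_c) = −37(1−ω_c)  ⇒  52ω_c = 37  ⇒  ω_c = 37/52
ω_c/ω_r = 37/52

37/52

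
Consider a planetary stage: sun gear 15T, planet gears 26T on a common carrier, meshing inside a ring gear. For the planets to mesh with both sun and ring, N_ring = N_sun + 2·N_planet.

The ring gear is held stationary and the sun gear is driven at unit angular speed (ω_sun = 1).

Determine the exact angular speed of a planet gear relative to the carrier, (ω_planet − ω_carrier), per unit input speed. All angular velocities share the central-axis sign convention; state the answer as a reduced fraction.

N_ring = 15 + 2·26 = 67
15(ω_s−ω_c) = −67(ω_r−ω_c),  ω_r=0, ω_s=1
15(1−ω_c) = −67(0−ω_c)  ⇒  82ω_c = 15  ⇒  ω_c = 15/82
sun–planet: 15·(1−15/82) = −26·(ω_p−ω_c)  ⇒  ω_p−ω_c = −(15/26)·(67/82) = -1005/2132

-1005/2132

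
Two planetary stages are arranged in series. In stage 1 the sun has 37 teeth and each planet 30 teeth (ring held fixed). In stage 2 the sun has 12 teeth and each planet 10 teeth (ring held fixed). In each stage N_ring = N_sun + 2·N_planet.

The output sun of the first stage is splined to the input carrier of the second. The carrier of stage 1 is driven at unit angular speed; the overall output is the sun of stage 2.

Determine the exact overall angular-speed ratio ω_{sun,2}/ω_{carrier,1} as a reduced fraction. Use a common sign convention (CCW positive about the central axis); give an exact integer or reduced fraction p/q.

1474/111

Stage 1: N_ring = 37 + 2·30 = 97
Stage 1: 37(ω_s−ω_c) = −97(ω_r−ω_c),  ω_r=0, ω_c=1
Stage 1: ω_s = 1 − (97/37)(0−1) = 134/37
  ⇒ ω_s¹/ω_c¹ = 134/37
Stage 2: N_ring = 12 + 2·10 = 32
Stage 2: 12(ω_s−ω_c) = −32(ω_r−ω_c),  ω_r=0, ω_c=1
Stage 2: ω_s = 1 − (32/12)(0−1) = 11/3
  ⇒ ω_s²/ω_c² = 11/3
Coupling ω_c² = ω_s¹ ⇒ overall = 134/37 × 11/3 = 1474/111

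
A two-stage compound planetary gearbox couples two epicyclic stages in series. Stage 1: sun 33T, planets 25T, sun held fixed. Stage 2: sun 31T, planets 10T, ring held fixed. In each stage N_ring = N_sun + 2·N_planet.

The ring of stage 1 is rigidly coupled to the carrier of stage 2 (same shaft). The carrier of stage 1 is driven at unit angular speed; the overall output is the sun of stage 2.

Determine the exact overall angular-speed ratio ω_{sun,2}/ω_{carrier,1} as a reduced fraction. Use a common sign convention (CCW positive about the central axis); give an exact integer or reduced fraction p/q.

9512/2573

Stage 1: N_ring = 33 + 2·25 = 83
Stage 1: 33(ω_s−ω_c) = −83(ω_r−ω_c),  ω_s=0, ω_c=1
Stage 1: ω_r = 1 − (33/83)(0−1) = 116/83
  ⇒ ω_r¹/ω_c¹ = 116/83
Stage 2: N_ring = 31 + 2·10 = 51
Stage 2: 31(ω_s−ω_c) = −51(ω_r−ω_c),  ω_r=0, ω_c=1
Stage 2: ω_s = 1 − (51/31)(0−1) = 82/31
  ⇒ ω_s²/ω_c² = 82/31
Coupling ω_c² = ω_r¹ ⇒ overall = 116/83 × 82/31 = 9512/2573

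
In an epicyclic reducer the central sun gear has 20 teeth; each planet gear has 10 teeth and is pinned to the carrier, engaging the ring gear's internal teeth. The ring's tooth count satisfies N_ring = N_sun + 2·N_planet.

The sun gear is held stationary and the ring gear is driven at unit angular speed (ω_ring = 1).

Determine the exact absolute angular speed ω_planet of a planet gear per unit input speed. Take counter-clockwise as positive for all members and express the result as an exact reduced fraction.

N_ring = 20 + 2·10 = 40
20(ω_s−ω_c) = −40(ω_r−ω_c),  ω_s=0, ω_r=1
20(0−ω_c) = −40(1−ω_c)  ⇒  60ω_c = 40  ⇒  ω_c = 2/3
sun–planet: 20·(0−2/3) = −10·(ω_p−ω_c)  ⇒  ω_p−ω_c = −(20/10)·(-2/3) = 4/3
ω_p = 2/3 + 4/3 = 2

2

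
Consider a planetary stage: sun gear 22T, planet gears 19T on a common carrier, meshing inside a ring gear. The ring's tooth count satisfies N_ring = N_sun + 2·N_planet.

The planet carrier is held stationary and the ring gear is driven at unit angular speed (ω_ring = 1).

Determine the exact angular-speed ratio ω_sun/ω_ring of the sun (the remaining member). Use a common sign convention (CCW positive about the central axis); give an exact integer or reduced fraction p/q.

-30/11

N_ring = 22 + 2·19 = 60
22(ω_s−ω_c) = −60(ω_r−ω_c),  ω_c=0, ω_r=1
ω_s = 0 − (60/22)(1−0) = -30/11
ω_s/ω_r = -30/11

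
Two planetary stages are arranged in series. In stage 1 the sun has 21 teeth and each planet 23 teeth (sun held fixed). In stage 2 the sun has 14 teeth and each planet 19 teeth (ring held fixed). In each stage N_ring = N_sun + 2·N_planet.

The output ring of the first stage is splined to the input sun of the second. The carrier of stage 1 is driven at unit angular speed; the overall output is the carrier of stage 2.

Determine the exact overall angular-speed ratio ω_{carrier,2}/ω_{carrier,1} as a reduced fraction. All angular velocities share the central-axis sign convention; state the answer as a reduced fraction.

56/201

Stage 1: N_ring = 21 + 2·23 = 67
Stage 1: 21(ω_s−ω_c) = −67(ω_r−ω_c),  ω_s=0, ω_c=1
Stage 1: ω_r = 1 − (21/67)(0−1) = 88/67
  ⇒ ω_r¹/ω_c¹ = 88/67
Stage 2: N_ring = 14 + 2·19 = 52
Stage 2: 14(ω_s−ω_c) = −52(ω_r−ω_c),  ω_r=0, ω_s=1
Stage 2: 14(1−ω_c) = −52(0−ω_c)  ⇒  66ω_c = 14  ⇒  ω_c = 7/33
  ⇒ ω_c²/ω_s² = 7/33
Coupling ω_s² = ω_r¹ ⇒ overall = 88/67 × 7/33 = 56/201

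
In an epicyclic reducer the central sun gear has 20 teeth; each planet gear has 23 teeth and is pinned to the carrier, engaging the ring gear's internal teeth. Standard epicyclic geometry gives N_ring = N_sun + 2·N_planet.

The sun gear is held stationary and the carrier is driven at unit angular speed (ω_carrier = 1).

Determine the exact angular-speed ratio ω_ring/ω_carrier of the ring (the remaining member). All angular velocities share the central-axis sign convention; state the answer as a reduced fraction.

43/33

N_ring = 20 + 2·23 = 66
20(ω_s−ω_c) = −66(ω_r−ω_c),  ω_s=0, ω_c=1
ω_r = 1 − (20/66)(0−1) = 43/33
ω_r/ω_c = 43/33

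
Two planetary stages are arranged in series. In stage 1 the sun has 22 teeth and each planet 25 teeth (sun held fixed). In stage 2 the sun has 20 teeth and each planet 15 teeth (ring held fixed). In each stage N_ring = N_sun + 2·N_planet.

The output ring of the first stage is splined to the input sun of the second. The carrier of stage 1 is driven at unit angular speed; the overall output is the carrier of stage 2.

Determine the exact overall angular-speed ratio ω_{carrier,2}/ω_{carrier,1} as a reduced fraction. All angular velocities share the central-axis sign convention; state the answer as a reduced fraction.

47/126

Stage 1: N_ring = 22 + 2·25 = 72
Stage 1: 22(ω_s−ω_c) = −72(ω_r−ω_c),  ω_s=0, ω_c=1
Stage 1: ω_r = 1 − (22/72)(0−1) = 47/36
  ⇒ ω_r¹/ω_c¹ = 47/36
Stage 2: N_ring = 20 + 2·15 = 50
Stage 2: 20(ω_s−ω_c) = −50(ω_r−ω_c),  ω_r=0, ω_s=1
Stage 2: 20(1−ω_c) = −50(0−ω_c)  ⇒  70ω_c = 20  ⇒  ω_c = 2/7
  ⇒ ω_c²/ω_s² = 2/7
Coupling ω_s² = ω_r¹ ⇒ overall = 47/36 × 2/7 = 47/126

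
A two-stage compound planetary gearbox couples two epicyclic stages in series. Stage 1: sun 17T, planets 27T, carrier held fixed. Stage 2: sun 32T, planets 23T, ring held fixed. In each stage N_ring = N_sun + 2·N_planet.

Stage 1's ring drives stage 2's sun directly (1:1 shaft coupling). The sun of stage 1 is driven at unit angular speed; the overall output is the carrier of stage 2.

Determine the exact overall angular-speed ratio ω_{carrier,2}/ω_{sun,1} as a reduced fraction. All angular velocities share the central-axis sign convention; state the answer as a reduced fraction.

Stage 1: N_ring = 17 + 2·27 = 71
Stage 1: 17(ω_s−ω_c) = −71(ω_r−ω_c),  ω_c=0, ω_s=1
Stage 1: ω_r = 0 − (17/71)(1−0) = -17/71
  ⇒ ω_r¹/ω_s¹ = -17/71
Stage 2: N_ring = 32 + 2·23 = 78
Stage 2: 32(ω_s−ω_c) = −78(ω_r−ω_c),  ω_r=0, ω_s=1
Stage 2: 32(1−ω_c) = −78(0−ω_c)  ⇒  110ω_c = 32  ⇒  ω_c = 16/55
  ⇒ ω_c²/ω_s² = 16/55
Coupling ω_s² = ω_r¹ ⇒ overall = -17/71 × 16/55 = -272/3905

-272/3905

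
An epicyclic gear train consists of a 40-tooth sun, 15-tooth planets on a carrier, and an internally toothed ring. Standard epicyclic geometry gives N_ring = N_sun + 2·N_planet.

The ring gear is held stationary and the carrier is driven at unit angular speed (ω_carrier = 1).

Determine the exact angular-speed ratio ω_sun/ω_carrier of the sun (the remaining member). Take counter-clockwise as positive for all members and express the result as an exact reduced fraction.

N_ring = 40 + 2·15 = 70
40(ω_s−ω_c) = −70(ω_r−ω_c),  ω_r=0, ω_c=1
ω_s = 1 − (70/40)(0−1) = 11/4
ω_s/ω_c = 11/4

11/4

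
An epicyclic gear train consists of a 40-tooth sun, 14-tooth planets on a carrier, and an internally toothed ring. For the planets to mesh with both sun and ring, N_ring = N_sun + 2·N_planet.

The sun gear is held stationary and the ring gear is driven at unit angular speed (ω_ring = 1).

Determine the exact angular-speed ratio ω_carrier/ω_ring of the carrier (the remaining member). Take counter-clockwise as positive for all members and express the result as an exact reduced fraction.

17/27

N_ring = 40 + 2·14 = 68
40(ω_s−ω_c) = −68(ω_r−ω_c),  ω_s=0, ω_r=1
40(0−ω_c) = −68(1−ω_c)  ⇒  108ω_c = 68  ⇒  ω_c = 17/27
ω_c/ω_r = 17/27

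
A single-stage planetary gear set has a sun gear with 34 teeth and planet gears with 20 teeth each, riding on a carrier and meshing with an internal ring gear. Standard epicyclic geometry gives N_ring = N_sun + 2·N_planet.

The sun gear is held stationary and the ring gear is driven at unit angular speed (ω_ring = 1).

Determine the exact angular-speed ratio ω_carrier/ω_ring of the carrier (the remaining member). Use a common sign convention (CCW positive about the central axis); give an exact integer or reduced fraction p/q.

N_ring = 34 + 2·20 = 74
34(ω_s−ω_c) = −74(ω_r−ω_c),  ω_s=0, ω_r=1
34(0−ω_c) = −74(1−ω_c)  ⇒  108ω_c = 74  ⇒  ω_c = 37/54
ω_c/ω_r = 37/54

37/54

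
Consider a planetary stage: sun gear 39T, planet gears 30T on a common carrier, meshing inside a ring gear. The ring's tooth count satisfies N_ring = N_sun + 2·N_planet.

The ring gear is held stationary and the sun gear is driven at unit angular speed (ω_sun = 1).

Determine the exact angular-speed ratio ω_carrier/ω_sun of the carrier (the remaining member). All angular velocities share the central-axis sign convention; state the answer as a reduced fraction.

13/46

N_ring = 39 + 2·30 = 99
39(ω_s−ω_c) = −99(ω_r−ω_c),  ω_r=0, ω_s=1
39(1−ω_c) = −99(0−ω_c)  ⇒  138ω_c = 39  ⇒  ω_c = 13/46
ω_c/ω_s = 13/46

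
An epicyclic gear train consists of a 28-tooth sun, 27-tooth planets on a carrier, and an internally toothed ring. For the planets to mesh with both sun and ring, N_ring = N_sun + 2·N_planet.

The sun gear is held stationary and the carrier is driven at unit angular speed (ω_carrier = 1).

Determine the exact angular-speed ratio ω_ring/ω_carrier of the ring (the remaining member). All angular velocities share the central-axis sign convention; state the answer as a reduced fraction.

55/41

N_ring = 28 + 2·27 = 82
28(ω_s−ω_c) = −82(ω_r−ω_c),  ω_s=0, ω_c=1
ω_r = 1 − (28/82)(0−1) = 55/41
ω_r/ω_c = 55/41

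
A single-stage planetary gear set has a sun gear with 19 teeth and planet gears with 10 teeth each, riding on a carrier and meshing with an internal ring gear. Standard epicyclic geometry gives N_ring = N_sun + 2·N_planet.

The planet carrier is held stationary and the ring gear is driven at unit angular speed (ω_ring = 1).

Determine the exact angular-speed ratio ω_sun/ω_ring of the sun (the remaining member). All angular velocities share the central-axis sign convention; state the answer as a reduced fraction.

-39/19

N_ring = 19 + 2·10 = 39
19(ω_s−ω_c) = −39(ω_r−ω_c),  ω_c=0, ω_r=1
ω_s = 0 − (39/19)(1−0) = -39/19
ω_s/ω_r = -39/19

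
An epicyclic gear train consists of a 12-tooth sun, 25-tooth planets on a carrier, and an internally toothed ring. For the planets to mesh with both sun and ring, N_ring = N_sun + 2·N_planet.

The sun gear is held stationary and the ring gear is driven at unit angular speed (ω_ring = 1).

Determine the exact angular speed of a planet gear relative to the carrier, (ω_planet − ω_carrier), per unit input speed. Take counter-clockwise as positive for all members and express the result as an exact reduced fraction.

N_ring = 12 + 2·25 = 62
12(ω_s−ω_c) = −62(ω_r−ω_c),  ω_s=0, ω_r=1
12(0−ω_c) = −62(1−ω_c)  ⇒  74ω_c = 62  ⇒  ω_c = 31/37
sun–planet: 12·(0−31/37) = −25·(ω_p−ω_c)  ⇒  ω_p−ω_c = −(12/25)·(-31/37) = 372/925

372/925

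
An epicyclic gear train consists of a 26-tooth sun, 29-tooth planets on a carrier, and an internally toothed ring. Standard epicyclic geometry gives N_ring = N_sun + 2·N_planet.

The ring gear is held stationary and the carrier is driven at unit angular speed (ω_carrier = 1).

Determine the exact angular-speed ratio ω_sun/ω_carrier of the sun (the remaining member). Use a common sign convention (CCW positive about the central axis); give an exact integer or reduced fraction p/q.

55/13

N_ring = 26 + 2·29 = 84
26(ω_s−ω_c) = −84(ω_r−ω_c),  ω_r=0, ω_c=1
ω_s = 1 − (84/26)(0−1) = 55/13
ω_s/ω_c = 55/13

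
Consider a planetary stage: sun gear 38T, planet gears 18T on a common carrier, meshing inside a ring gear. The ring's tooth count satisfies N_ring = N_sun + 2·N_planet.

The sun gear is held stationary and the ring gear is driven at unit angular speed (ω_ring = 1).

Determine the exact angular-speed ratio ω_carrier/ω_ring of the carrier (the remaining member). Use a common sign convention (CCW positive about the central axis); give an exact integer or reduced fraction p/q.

N_ring = 38 + 2·18 = 74
38(ω_s−ω_c) = −74(ω_r−ω_c),  ω_s=0, ω_r=1
38(0−ω_c) = −74(1−ω_c)  ⇒  112ω_c = 74  ⇒  ω_c = 37/56
ω_c/ω_r = 37/56

37/56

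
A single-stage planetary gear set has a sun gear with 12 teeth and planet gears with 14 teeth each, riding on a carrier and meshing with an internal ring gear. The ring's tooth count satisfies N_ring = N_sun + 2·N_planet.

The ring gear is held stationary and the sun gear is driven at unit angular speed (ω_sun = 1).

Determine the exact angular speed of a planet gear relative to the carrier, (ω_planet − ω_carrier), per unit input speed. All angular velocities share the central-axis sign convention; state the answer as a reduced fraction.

-60/91

N_ring = 12 + 2·14 = 40
12(ω_s−ω_c) = −40(ω_r−ω_c),  ω_r=0, ω_s=1
12(1−ω_c) = −40(0−ω_c)  ⇒  52ω_c = 12  ⇒  ω_c = 3/13
sun–planet: 12·(1−3/13) = −14·(ω_p−ω_c)  ⇒  ω_p−ω_c = −(12/14)·(10/13) = -60/91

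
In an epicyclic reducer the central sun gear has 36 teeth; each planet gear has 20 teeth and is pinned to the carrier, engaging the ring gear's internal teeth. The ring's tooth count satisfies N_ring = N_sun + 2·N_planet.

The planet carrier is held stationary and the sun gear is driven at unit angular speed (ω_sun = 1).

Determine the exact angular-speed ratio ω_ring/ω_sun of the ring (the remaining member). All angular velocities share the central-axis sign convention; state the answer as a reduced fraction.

N_ring = 36 + 2·20 = 76
36(ω_s−ω_c) = −76(ω_r−ω_c),  ω_c=0, ω_s=1
ω_r = 0 − (36/76)(1−0) = -9/19
ω_r/ω_s = -9/19

-9/19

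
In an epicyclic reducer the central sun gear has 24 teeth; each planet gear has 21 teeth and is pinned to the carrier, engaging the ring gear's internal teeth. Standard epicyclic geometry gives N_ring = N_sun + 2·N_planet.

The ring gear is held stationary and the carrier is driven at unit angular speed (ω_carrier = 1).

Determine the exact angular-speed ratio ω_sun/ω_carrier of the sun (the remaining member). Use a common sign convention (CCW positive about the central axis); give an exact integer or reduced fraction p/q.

N_ring = 24 + 2·21 = 66
24(ω_s−ω_c) = −66(ω_r−ω_c),  ω_r=0, ω_c=1
ω_s = 1 − (66/24)(0−1) = 15/4
ω_s/ω_c = 15/4

15/4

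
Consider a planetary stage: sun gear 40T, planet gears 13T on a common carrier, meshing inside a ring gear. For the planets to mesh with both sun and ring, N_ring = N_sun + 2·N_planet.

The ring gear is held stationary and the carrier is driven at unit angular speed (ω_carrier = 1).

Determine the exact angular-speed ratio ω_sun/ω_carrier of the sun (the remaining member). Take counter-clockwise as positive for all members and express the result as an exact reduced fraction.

N_ring = 40 + 2·13 = 66
40(ω_s−ω_c) = −66(ω_r−ω_c),  ω_r=0, ω_c=1
ω_s = 1 − (66/40)(0−1) = 53/20
ω_s/ω_c = 53/20

53/20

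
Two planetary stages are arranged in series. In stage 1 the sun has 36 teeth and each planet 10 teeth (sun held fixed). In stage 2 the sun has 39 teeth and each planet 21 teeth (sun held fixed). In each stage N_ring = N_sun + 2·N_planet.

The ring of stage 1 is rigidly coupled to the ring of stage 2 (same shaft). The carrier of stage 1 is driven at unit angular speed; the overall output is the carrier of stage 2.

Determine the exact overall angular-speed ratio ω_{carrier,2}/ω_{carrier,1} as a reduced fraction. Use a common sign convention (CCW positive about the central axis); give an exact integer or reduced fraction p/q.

Stage 1: N_ring = 36 + 2·10 = 56
Stage 1: 36(ω_s−ω_c) = −56(ω_r−ω_c),  ω_s=0, ω_c=1
Stage 1: ω_r = 1 − (36/56)(0−1) = 23/14
  ⇒ ω_r¹/ω_c¹ = 23/14
Stage 2: N_ring = 39 + 2·21 = 81
Stage 2: 39(ω_s−ω_c) = −81(ω_r−ω_c),  ω_s=0, ω_r=1
Stage 2: 39(0−ω_c) = −81(1−ω_c)  ⇒  120ω_c = 81  ⇒  ω_c = 27/40
  ⇒ ω_c²/ω_r² = 27/40
Coupling ω_r² = ω_r¹ ⇒ overall = 23/14 × 27/40 = 621/560

621/560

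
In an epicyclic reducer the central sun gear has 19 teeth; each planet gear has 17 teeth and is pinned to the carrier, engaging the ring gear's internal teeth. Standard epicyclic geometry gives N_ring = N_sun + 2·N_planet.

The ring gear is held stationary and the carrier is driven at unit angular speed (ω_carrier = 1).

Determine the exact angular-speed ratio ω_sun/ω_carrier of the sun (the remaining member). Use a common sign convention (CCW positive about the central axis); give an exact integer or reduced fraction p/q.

N_ring = 19 + 2·17 = 53
19(ω_s−ω_c) = −53(ω_r−ω_c),  ω_r=0, ω_c=1
ω_s = 1 − (53/19)(0−1) = 72/19
ω_s/ω_c = 72/19

72/19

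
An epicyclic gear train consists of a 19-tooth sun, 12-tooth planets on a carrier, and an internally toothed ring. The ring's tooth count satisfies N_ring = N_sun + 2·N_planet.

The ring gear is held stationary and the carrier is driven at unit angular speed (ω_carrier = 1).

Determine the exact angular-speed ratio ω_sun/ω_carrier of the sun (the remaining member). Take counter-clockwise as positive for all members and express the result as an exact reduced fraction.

62/19

N_ring = 19 + 2·12 = 43
19(ω_s−ω_c) = −43(ω_r−ω_c),  ω_r=0, ω_c=1
ω_s = 1 − (43/19)(0−1) = 62/19
ω_s/ω_c = 62/19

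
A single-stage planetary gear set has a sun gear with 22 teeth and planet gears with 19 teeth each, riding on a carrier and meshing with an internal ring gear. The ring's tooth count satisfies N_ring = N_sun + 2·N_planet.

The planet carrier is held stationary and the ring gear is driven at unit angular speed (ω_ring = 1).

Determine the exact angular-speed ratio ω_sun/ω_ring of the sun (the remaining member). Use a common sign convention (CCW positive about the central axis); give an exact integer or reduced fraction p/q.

-30/11

N_ring = 22 + 2·19 = 60
22(ω_s−ω_c) = −60(ω_r−ω_c),  ω_c=0, ω_r=1
ω_s = 0 − (60/22)(1−0) = -30/11
ω_s/ω_r = -30/11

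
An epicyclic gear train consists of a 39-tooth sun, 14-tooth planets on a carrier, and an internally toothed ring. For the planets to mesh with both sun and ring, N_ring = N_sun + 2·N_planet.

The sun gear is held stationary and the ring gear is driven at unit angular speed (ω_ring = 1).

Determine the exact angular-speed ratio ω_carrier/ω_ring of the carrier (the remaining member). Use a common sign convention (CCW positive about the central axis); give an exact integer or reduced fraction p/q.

67/106

N_ring = 39 + 2·14 = 67
39(ω_s−ω_c) = −67(ω_r−ω_c),  ω_s=0, ω_r=1
39(0−ω_c) = −67(1−ω_c)  ⇒  106ω_c = 67  ⇒  ω_c = 67/106
ω_c/ω_r = 67/106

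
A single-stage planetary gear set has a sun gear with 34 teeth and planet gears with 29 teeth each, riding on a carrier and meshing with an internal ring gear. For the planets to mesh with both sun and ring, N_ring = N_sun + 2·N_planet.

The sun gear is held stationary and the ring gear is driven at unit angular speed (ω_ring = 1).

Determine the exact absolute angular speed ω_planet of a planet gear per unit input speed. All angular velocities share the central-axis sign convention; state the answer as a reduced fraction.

46/29

N_ring = 34 + 2·29 = 92
34(ω_s−ω_c) = −92(ω_r−ω_c),  ω_s=0, ω_r=1
34(0−ω_c) = −92(1−ω_c)  ⇒  126ω_c = 92  ⇒  ω_c = 46/63
sun–planet: 34·(0−46/63) = −29·(ω_p−ω_c)  ⇒  ω_p−ω_c = −(34/29)·(-46/63) = 1564/1827
ω_p = 46/63 + 1564/1827 = 46/29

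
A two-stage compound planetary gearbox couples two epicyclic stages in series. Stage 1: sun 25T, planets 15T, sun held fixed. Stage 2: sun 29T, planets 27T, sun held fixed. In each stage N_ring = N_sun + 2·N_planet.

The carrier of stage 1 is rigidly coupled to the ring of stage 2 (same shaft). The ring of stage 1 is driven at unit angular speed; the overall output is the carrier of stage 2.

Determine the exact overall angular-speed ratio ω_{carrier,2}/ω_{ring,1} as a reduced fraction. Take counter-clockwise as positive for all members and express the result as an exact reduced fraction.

913/1792

Stage 1: N_ring = 25 + 2·15 = 55
Stage 1: 25(ω_s−ω_c) = −55(ω_r−ω_c),  ω_s=0, ω_r=1
Stage 1: 25(0−ω_c) = −55(1−ω_c)  ⇒  80ω_c = 55  ⇒  ω_c = 11/16
  ⇒ ω_c¹/ω_r¹ = 11/16
Stage 2: N_ring = 29 + 2·27 = 83
Stage 2: 29(ω_s−ω_c) = −83(ω_r−ω_c),  ω_s=0, ω_r=1
Stage 2: 29(0−ω_c) = −83(1−ω_c)  ⇒  112ω_c = 83  ⇒  ω_c = 83/112
  ⇒ ω_c²/ω_r² = 83/112
Coupling ω_r² = ω_c¹ ⇒ overall = 11/16 × 83/112 = 913/1792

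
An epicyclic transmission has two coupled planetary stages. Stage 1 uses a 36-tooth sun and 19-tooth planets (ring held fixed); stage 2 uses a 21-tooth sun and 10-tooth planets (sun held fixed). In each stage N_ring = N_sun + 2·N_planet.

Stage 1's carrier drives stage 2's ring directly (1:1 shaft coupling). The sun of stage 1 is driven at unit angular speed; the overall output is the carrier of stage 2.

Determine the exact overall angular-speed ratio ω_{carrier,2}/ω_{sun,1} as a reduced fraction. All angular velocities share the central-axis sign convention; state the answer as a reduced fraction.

369/1705

Stage 1: N_ring = 36 + 2·19 = 74
Stage 1: 36(ω_s−ω_c) = −74(ω_r−ω_c),  ω_r=0, ω_s=1
Stage 1: 36(1−ω_c) = −74(0−ω_c)  ⇒  110ω_c = 36  ⇒  ω_c = 18/55
  ⇒ ω_c¹/ω_s¹ = 18/55
Stage 2: N_ring = 21 + 2·10 = 41
Stage 2: 21(ω_s−ω_c) = −41(ω_r−ω_c),  ω_s=0, ω_r=1
Stage 2: 21(0−ω_c) = −41(1−ω_c)  ⇒  62ω_c = 41  ⇒  ω_c = 41/62
  ⇒ ω_c²/ω_r² = 41/62
Coupling ω_r² = ω_c¹ ⇒ overall = 18/55 × 41/62 = 369/1705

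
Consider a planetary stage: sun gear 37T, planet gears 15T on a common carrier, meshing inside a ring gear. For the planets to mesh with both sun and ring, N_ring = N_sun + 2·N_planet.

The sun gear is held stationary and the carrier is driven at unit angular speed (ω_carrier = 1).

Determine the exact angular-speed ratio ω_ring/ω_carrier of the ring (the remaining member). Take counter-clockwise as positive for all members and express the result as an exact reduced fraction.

104/67

N_ring = 37 + 2·15 = 67
37(ω_s−ω_c) = −67(ω_r−ω_c),  ω_s=0, ω_c=1
ω_r = 1 − (37/67)(0−1) = 104/67
ω_r/ω_c = 104/67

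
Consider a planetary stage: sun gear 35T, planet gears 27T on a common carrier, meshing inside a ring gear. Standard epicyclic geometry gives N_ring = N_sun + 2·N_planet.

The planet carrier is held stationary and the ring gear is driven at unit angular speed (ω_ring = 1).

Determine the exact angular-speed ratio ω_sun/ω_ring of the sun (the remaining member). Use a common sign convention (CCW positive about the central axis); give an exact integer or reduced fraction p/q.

N_ring = 35 + 2·27 = 89
35(ω_s−ω_c) = −89(ω_r−ω_c),  ω_c=0, ω_r=1
ω_s = 0 − (89/35)(1−0) = -89/35
ω_s/ω_r = -89/35

-89/35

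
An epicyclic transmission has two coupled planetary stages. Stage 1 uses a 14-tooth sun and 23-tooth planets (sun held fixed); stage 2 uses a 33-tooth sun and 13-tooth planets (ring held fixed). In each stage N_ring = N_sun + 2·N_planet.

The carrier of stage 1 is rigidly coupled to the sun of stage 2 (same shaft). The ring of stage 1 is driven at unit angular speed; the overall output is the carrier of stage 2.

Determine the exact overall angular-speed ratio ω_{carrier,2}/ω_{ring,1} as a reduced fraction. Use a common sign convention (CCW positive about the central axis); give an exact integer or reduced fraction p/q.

495/1702

Stage 1: N_ring = 14 + 2·23 = 60
Stage 1: 14(ω_s−ω_c) = −60(ω_r−ω_c),  ω_s=0, ω_r=1
Stage 1: 14(0−ω_c) = −60(1−ω_c)  ⇒  74ω_c = 60  ⇒  ω_c = 30/37
  ⇒ ω_c¹/ω_r¹ = 30/37
Stage 2: N_ring = 33 + 2·13 = 59
Stage 2: 33(ω_s−ω_c) = −59(ω_r−ω_c),  ω_r=0, ω_s=1
Stage 2: 33(1−ω_c) = −59(0−ω_c)  ⇒  92ω_c = 33  ⇒  ω_c = 33/92
  ⇒ ω_c²/ω_s² = 33/92
Coupling ω_s² = ω_c¹ ⇒ overall = 30/37 × 33/92 = 495/1702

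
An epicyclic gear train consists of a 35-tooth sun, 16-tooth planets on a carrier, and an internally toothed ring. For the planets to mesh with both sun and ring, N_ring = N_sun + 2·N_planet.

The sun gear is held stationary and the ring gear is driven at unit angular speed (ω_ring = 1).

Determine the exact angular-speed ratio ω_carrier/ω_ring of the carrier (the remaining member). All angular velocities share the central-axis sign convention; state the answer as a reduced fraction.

67/102

N_ring = 35 + 2·16 = 67
35(ω_s−ω_c) = −67(ω_r−ω_c),  ω_s=0, ω_r=1
35(0−ω_c) = −67(1−ω_c)  ⇒  102ω_c = 67  ⇒  ω_c = 67/102
ω_c/ω_r = 67/102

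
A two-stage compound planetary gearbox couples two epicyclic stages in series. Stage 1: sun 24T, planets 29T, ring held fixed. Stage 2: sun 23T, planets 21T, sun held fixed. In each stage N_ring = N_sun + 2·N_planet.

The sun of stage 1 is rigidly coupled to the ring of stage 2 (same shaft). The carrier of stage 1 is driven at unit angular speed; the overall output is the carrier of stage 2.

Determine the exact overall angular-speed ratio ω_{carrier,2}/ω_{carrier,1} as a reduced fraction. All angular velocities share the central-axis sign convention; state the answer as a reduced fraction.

3445/1056

Stage 1: N_ring = 24 + 2·29 = 82
Stage 1: 24(ω_s−ω_c) = −82(ω_r−ω_c),  ω_r=0, ω_c=1
Stage 1: ω_s = 1 − (82/24)(0−1) = 53/12
  ⇒ ω_s¹/ω_c¹ = 53/12
Stage 2: N_ring = 23 + 2·21 = 65
Stage 2: 23(ω_s−ω_c) = −65(ω_r−ω_c),  ω_s=0, ω_r=1
Stage 2: 23(0−ω_c) = −65(1−ω_c)  ⇒  88ω_c = 65  ⇒  ω_c = 65/88
  ⇒ ω_c²/ω_r² = 65/88
Coupling ω_r² = ω_s¹ ⇒ overall = 53/12 × 65/88 = 3445/1056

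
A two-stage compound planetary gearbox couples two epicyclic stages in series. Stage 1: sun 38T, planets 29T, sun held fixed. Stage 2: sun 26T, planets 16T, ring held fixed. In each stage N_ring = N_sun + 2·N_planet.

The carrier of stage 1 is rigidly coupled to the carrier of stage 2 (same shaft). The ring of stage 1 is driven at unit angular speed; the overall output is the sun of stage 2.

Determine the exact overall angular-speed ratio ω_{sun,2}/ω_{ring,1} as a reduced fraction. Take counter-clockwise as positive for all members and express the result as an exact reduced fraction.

2016/871

Stage 1: N_ring = 38 + 2·29 = 96
Stage 1: 38(ω_s−ω_c) = −96(ω_r−ω_c),  ω_s=0, ω_r=1
Stage 1: 38(0−ω_c) = −96(1−ω_c)  ⇒  134ω_c = 96  ⇒  ω_c = 48/67
  ⇒ ω_c¹/ω_r¹ = 48/67
Stage 2: N_ring = 26 + 2·16 = 58
Stage 2: 26(ω_s−ω_c) = −58(ω_r−ω_c),  ω_r=0, ω_c=1
Stage 2: ω_s = 1 − (58/26)(0−1) = 42/13
  ⇒ ω_s²/ω_c² = 42/13
Coupling ω_c² = ω_c¹ ⇒ overall = 48/67 × 42/13 = 2016/871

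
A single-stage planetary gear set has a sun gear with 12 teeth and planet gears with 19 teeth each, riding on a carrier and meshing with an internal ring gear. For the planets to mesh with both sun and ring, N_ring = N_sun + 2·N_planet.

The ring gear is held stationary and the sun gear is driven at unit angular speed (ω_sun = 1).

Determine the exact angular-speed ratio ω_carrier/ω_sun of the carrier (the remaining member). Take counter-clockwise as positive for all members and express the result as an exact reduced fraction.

N_ring = 12 + 2·19 = 50
12(ω_s−ω_c) = −50(ω_r−ω_c),  ω_r=0, ω_s=1
12(1−ω_c) = −50(0−ω_c)  ⇒  62ω_c = 12  ⇒  ω_c = 6/31
ω_c/ω_s = 6/31

6/31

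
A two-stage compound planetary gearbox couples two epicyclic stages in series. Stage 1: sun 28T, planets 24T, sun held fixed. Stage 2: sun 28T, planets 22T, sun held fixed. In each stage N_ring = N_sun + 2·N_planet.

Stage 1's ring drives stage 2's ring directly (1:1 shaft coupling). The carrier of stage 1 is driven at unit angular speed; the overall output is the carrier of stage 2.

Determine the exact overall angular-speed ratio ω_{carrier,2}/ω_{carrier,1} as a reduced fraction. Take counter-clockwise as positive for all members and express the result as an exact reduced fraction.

468/475

Stage 1: N_ring = 28 + 2·24 = 76
Stage 1: 28(ω_s−ω_c) = −76(ω_r−ω_c),  ω_s=0, ω_c=1
Stage 1: ω_r = 1 − (28/76)(0−1) = 26/19
  ⇒ ω_r¹/ω_c¹ = 26/19
Stage 2: N_ring = 28 + 2·22 = 72
Stage 2: 28(ω_s−ω_c) = −72(ω_r−ω_c),  ω_s=0, ω_r=1
Stage 2: 28(0−ω_c) = −72(1−ω_c)  ⇒  100ω_c = 72  ⇒  ω_c = 18/25
  ⇒ ω_c²/ω_r² = 18/25
Coupling ω_r² = ω_r¹ ⇒ overall = 26/19 × 18/25 = 468/475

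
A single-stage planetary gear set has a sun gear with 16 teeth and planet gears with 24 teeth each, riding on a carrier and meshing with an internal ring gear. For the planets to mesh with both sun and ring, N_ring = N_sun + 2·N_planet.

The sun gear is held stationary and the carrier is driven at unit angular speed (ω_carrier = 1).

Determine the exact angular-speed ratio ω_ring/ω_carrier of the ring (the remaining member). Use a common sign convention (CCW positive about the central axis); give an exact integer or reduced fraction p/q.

N_ring = 16 + 2·24 = 64
16(ω_s−ω_c) = −64(ω_r−ω_c),  ω_s=0, ω_c=1
ω_r = 1 − (16/64)(0−1) = 5/4
ω_r/ω_c = 5/4

5/4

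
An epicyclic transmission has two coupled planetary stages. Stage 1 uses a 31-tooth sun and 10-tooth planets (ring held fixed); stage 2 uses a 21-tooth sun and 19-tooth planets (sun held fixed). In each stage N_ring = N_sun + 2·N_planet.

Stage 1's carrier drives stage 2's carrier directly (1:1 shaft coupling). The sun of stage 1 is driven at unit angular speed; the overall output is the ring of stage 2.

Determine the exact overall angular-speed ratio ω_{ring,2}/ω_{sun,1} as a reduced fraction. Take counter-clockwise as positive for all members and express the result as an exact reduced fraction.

1240/2419

Stage 1: N_ring = 31 + 2·10 = 51
Stage 1: 31(ω_s−ω_c) = −51(ω_r−ω_c),  ω_r=0, ω_s=1
Stage 1: 31(1−ω_c) = −51(0−ω_c)  ⇒  82ω_c = 31  ⇒  ω_c = 31/82
  ⇒ ω_c¹/ω_s¹ = 31/82
Stage 2: N_ring = 21 + 2·19 = 59
Stage 2: 21(ω_s−ω_c) = −59(ω_r−ω_c),  ω_s=0, ω_c=1
Stage 2: ω_r = 1 − (21/59)(0−1) = 80/59
  ⇒ ω_r²/ω_c² = 80/59
Coupling ω_c² = ω_c¹ ⇒ overall = 31/82 × 80/59 = 1240/2419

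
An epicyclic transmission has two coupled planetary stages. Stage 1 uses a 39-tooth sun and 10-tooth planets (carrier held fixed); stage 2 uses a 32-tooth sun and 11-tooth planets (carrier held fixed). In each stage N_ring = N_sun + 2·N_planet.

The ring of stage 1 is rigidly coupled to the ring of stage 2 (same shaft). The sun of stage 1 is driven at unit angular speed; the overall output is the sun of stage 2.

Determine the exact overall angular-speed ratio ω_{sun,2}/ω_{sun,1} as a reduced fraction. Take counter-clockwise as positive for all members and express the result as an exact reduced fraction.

Stage 1: N_ring = 39 + 2·10 = 59
Stage 1: 39(ω_s−ω_c) = −59(ω_r−ω_c),  ω_c=0, ω_s=1
Stage 1: ω_r = 0 − (39/59)(1−0) = -39/59
  ⇒ ω_r¹/ω_s¹ = -39/59
Stage 2: N_ring = 32 + 2·11 = 54
Stage 2: 32(ω_s−ω_c) = −54(ω_r−ω_c),  ω_c=0, ω_r=1
Stage 2: ω_s = 0 − (54/32)(1−0) = -27/16
  ⇒ ω_s²/ω_r² = -27/16
Coupling ω_r² = ω_r¹ ⇒ overall = -39/59 × -27/16 = 1053/944

1053/944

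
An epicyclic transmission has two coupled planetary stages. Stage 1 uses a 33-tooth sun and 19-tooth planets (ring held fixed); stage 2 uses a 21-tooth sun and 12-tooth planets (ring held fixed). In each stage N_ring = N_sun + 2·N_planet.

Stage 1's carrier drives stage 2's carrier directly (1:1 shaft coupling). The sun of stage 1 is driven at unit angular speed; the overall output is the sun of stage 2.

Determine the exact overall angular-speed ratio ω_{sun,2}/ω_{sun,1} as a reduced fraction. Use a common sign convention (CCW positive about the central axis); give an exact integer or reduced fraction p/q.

Stage 1: N_ring = 33 + 2·19 = 71
Stage 1: 33(ω_s−ω_c) = −71(ω_r−ω_c),  ω_r=0, ω_s=1
Stage 1: 33(1−ω_c) = −71(0−ω_c)  ⇒  104ω_c = 33  ⇒  ω_c = 33/104
  ⇒ ω_c¹/ω_s¹ = 33/104
Stage 2: N_ring = 21 + 2·12 = 45
Stage 2: 21(ω_s−ω_c) = −45(ω_r−ω_c),  ω_r=0, ω_c=1
Stage 2: ω_s = 1 − (45/21)(0−1) = 22/7
  ⇒ ω_s²/ω_c² = 22/7
Coupling ω_c² = ω_c¹ ⇒ overall = 33/104 × 22/7 = 363/364

363/364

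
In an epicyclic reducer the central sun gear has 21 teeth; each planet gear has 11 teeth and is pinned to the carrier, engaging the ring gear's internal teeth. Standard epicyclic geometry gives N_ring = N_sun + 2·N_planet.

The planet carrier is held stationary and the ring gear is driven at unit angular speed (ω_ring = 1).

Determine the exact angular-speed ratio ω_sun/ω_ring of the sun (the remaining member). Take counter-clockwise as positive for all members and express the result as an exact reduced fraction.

N_ring = 21 + 2·11 = 43
21(ω_s−ω_c) = −43(ω_r−ω_c),  ω_c=0, ω_r=1
ω_s = 0 − (43/21)(1−0) = -43/21
ω_s/ω_r = -43/21

-43/21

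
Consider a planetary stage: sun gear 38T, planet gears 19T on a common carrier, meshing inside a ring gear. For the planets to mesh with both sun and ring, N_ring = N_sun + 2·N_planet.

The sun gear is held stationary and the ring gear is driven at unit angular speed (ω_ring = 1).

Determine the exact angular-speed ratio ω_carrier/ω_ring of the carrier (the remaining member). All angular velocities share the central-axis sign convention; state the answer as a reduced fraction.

N_ring = 38 + 2·19 = 76
38(ω_s−ω_c) = −76(ω_r−ω_c),  ω_s=0, ω_r=1
38(0−ω_c) = −76(1−ω_c)  ⇒  114ω_c = 76  ⇒  ω_c = 2/3
ω_c/ω_r = 2/3

2/3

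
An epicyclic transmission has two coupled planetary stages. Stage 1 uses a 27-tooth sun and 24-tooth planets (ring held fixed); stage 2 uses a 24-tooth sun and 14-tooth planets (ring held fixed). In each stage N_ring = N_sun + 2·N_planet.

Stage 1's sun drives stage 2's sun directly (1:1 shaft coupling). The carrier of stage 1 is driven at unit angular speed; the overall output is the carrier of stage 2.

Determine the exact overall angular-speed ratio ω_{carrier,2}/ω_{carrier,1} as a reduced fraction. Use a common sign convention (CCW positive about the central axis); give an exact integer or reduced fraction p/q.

68/57

Stage 1: N_ring = 27 + 2·24 = 75
Stage 1: 27(ω_s−ω_c) = −75(ω_r−ω_c),  ω_r=0, ω_c=1
Stage 1: ω_s = 1 − (75/27)(0−1) = 34/9
  ⇒ ω_s¹/ω_c¹ = 34/9
Stage 2: N_ring = 24 + 2·14 = 52
Stage 2: 24(ω_s−ω_c) = −52(ω_r−ω_c),  ω_r=0, ω_s=1
Stage 2: 24(1−ω_c) = −52(0−ω_c)  ⇒  76ω_c = 24  ⇒  ω_c = 6/19
  ⇒ ω_c²/ω_s² = 6/19
Coupling ω_s² = ω_s¹ ⇒ overall = 34/9 × 6/19 = 68/57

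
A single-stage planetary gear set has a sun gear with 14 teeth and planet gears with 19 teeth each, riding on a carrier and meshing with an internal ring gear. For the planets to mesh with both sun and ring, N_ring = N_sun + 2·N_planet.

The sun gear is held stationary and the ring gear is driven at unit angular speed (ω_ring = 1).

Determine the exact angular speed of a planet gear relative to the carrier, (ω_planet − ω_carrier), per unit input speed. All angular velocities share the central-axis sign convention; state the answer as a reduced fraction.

364/627

N_ring = 14 + 2·19 = 52
14(ω_s−ω_c) = −52(ω_r−ω_c),  ω_s=0, ω_r=1
14(0−ω_c) = −52(1−ω_c)  ⇒  66ω_c = 52  ⇒  ω_c = 26/33
sun–planet: 14·(0−26/33) = −19·(ω_p−ω_c)  ⇒  ω_p−ω_c = −(14/19)·(-26/33) = 364/627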